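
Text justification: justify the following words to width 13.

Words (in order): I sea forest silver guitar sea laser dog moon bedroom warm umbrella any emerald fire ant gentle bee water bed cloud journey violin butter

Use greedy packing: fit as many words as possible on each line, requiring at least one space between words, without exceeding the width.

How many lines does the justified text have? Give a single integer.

Line 1: ['I', 'sea', 'forest'] (min_width=12, slack=1)
Line 2: ['silver', 'guitar'] (min_width=13, slack=0)
Line 3: ['sea', 'laser', 'dog'] (min_width=13, slack=0)
Line 4: ['moon', 'bedroom'] (min_width=12, slack=1)
Line 5: ['warm', 'umbrella'] (min_width=13, slack=0)
Line 6: ['any', 'emerald'] (min_width=11, slack=2)
Line 7: ['fire', 'ant'] (min_width=8, slack=5)
Line 8: ['gentle', 'bee'] (min_width=10, slack=3)
Line 9: ['water', 'bed'] (min_width=9, slack=4)
Line 10: ['cloud', 'journey'] (min_width=13, slack=0)
Line 11: ['violin', 'butter'] (min_width=13, slack=0)
Total lines: 11

Answer: 11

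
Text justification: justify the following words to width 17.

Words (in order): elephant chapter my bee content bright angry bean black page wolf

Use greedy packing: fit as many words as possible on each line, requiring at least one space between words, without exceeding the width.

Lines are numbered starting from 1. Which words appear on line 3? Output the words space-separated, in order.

Answer: bright angry bean

Derivation:
Line 1: ['elephant', 'chapter'] (min_width=16, slack=1)
Line 2: ['my', 'bee', 'content'] (min_width=14, slack=3)
Line 3: ['bright', 'angry', 'bean'] (min_width=17, slack=0)
Line 4: ['black', 'page', 'wolf'] (min_width=15, slack=2)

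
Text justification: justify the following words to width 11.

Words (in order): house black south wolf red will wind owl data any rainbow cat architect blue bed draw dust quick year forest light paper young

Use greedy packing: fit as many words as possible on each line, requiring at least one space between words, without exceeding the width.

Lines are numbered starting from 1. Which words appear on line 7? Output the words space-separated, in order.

Line 1: ['house', 'black'] (min_width=11, slack=0)
Line 2: ['south', 'wolf'] (min_width=10, slack=1)
Line 3: ['red', 'will'] (min_width=8, slack=3)
Line 4: ['wind', 'owl'] (min_width=8, slack=3)
Line 5: ['data', 'any'] (min_width=8, slack=3)
Line 6: ['rainbow', 'cat'] (min_width=11, slack=0)
Line 7: ['architect'] (min_width=9, slack=2)
Line 8: ['blue', 'bed'] (min_width=8, slack=3)
Line 9: ['draw', 'dust'] (min_width=9, slack=2)
Line 10: ['quick', 'year'] (min_width=10, slack=1)
Line 11: ['forest'] (min_width=6, slack=5)
Line 12: ['light', 'paper'] (min_width=11, slack=0)
Line 13: ['young'] (min_width=5, slack=6)

Answer: architect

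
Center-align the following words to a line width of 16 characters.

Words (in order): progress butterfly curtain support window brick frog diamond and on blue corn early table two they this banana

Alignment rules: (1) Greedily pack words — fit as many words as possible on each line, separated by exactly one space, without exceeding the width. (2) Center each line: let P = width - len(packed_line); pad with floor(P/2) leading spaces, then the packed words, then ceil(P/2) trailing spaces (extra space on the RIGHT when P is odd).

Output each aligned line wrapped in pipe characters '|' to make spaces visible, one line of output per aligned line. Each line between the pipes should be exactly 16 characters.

Line 1: ['progress'] (min_width=8, slack=8)
Line 2: ['butterfly'] (min_width=9, slack=7)
Line 3: ['curtain', 'support'] (min_width=15, slack=1)
Line 4: ['window', 'brick'] (min_width=12, slack=4)
Line 5: ['frog', 'diamond', 'and'] (min_width=16, slack=0)
Line 6: ['on', 'blue', 'corn'] (min_width=12, slack=4)
Line 7: ['early', 'table', 'two'] (min_width=15, slack=1)
Line 8: ['they', 'this', 'banana'] (min_width=16, slack=0)

Answer: |    progress    |
|   butterfly    |
|curtain support |
|  window brick  |
|frog diamond and|
|  on blue corn  |
|early table two |
|they this banana|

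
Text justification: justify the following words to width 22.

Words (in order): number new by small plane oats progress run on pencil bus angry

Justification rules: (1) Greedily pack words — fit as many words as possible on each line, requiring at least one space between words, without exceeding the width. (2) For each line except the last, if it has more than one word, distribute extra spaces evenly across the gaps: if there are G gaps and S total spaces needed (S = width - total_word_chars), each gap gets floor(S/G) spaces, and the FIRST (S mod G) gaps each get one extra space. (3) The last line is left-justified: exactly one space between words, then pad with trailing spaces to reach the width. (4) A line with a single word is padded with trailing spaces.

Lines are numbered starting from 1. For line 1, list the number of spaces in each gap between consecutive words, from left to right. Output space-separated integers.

Answer: 2 2 2

Derivation:
Line 1: ['number', 'new', 'by', 'small'] (min_width=19, slack=3)
Line 2: ['plane', 'oats', 'progress'] (min_width=19, slack=3)
Line 3: ['run', 'on', 'pencil', 'bus'] (min_width=17, slack=5)
Line 4: ['angry'] (min_width=5, slack=17)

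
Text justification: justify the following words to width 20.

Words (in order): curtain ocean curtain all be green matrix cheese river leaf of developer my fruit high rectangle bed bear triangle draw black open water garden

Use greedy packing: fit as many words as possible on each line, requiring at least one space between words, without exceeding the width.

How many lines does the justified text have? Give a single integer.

Answer: 8

Derivation:
Line 1: ['curtain', 'ocean'] (min_width=13, slack=7)
Line 2: ['curtain', 'all', 'be', 'green'] (min_width=20, slack=0)
Line 3: ['matrix', 'cheese', 'river'] (min_width=19, slack=1)
Line 4: ['leaf', 'of', 'developer', 'my'] (min_width=20, slack=0)
Line 5: ['fruit', 'high', 'rectangle'] (min_width=20, slack=0)
Line 6: ['bed', 'bear', 'triangle'] (min_width=17, slack=3)
Line 7: ['draw', 'black', 'open'] (min_width=15, slack=5)
Line 8: ['water', 'garden'] (min_width=12, slack=8)
Total lines: 8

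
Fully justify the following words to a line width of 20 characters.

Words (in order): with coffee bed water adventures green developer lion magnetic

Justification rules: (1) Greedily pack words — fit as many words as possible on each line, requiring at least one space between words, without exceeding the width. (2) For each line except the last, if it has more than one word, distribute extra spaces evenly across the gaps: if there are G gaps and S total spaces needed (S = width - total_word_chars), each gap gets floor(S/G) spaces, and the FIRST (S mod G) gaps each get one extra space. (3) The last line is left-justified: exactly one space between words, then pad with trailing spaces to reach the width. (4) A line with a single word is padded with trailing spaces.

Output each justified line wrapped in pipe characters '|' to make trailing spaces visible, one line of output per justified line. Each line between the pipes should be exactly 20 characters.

Line 1: ['with', 'coffee', 'bed'] (min_width=15, slack=5)
Line 2: ['water', 'adventures'] (min_width=16, slack=4)
Line 3: ['green', 'developer', 'lion'] (min_width=20, slack=0)
Line 4: ['magnetic'] (min_width=8, slack=12)

Answer: |with    coffee   bed|
|water     adventures|
|green developer lion|
|magnetic            |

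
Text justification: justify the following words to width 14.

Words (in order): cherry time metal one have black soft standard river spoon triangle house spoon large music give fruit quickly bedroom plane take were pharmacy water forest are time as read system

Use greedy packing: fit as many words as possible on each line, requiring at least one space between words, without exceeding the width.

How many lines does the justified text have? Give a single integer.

Answer: 15

Derivation:
Line 1: ['cherry', 'time'] (min_width=11, slack=3)
Line 2: ['metal', 'one', 'have'] (min_width=14, slack=0)
Line 3: ['black', 'soft'] (min_width=10, slack=4)
Line 4: ['standard', 'river'] (min_width=14, slack=0)
Line 5: ['spoon', 'triangle'] (min_width=14, slack=0)
Line 6: ['house', 'spoon'] (min_width=11, slack=3)
Line 7: ['large', 'music'] (min_width=11, slack=3)
Line 8: ['give', 'fruit'] (min_width=10, slack=4)
Line 9: ['quickly'] (min_width=7, slack=7)
Line 10: ['bedroom', 'plane'] (min_width=13, slack=1)
Line 11: ['take', 'were'] (min_width=9, slack=5)
Line 12: ['pharmacy', 'water'] (min_width=14, slack=0)
Line 13: ['forest', 'are'] (min_width=10, slack=4)
Line 14: ['time', 'as', 'read'] (min_width=12, slack=2)
Line 15: ['system'] (min_width=6, slack=8)
Total lines: 15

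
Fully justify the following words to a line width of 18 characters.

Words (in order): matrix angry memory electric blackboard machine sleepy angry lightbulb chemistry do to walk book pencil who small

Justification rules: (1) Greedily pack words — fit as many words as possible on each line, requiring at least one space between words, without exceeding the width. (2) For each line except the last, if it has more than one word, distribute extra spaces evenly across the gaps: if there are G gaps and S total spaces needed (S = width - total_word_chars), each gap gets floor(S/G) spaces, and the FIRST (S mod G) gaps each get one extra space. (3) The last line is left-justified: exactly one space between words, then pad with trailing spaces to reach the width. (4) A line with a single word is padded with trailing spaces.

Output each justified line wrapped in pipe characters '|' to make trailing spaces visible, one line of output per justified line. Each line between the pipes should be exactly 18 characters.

Answer: |matrix       angry|
|memory    electric|
|blackboard machine|
|sleepy       angry|
|lightbulb         |
|chemistry   do  to|
|walk  book  pencil|
|who small         |

Derivation:
Line 1: ['matrix', 'angry'] (min_width=12, slack=6)
Line 2: ['memory', 'electric'] (min_width=15, slack=3)
Line 3: ['blackboard', 'machine'] (min_width=18, slack=0)
Line 4: ['sleepy', 'angry'] (min_width=12, slack=6)
Line 5: ['lightbulb'] (min_width=9, slack=9)
Line 6: ['chemistry', 'do', 'to'] (min_width=15, slack=3)
Line 7: ['walk', 'book', 'pencil'] (min_width=16, slack=2)
Line 8: ['who', 'small'] (min_width=9, slack=9)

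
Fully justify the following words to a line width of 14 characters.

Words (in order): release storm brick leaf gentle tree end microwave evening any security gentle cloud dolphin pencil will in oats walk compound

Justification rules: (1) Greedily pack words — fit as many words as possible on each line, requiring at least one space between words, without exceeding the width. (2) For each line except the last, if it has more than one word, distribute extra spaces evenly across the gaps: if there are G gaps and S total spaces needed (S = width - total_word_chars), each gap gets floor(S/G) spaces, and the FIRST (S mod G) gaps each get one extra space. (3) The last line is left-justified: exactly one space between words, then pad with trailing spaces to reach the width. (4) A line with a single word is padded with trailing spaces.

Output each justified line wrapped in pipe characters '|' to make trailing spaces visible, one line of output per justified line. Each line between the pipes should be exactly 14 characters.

Answer: |release  storm|
|brick     leaf|
|gentle    tree|
|end  microwave|
|evening    any|
|security      |
|gentle   cloud|
|dolphin pencil|
|will  in  oats|
|walk compound |

Derivation:
Line 1: ['release', 'storm'] (min_width=13, slack=1)
Line 2: ['brick', 'leaf'] (min_width=10, slack=4)
Line 3: ['gentle', 'tree'] (min_width=11, slack=3)
Line 4: ['end', 'microwave'] (min_width=13, slack=1)
Line 5: ['evening', 'any'] (min_width=11, slack=3)
Line 6: ['security'] (min_width=8, slack=6)
Line 7: ['gentle', 'cloud'] (min_width=12, slack=2)
Line 8: ['dolphin', 'pencil'] (min_width=14, slack=0)
Line 9: ['will', 'in', 'oats'] (min_width=12, slack=2)
Line 10: ['walk', 'compound'] (min_width=13, slack=1)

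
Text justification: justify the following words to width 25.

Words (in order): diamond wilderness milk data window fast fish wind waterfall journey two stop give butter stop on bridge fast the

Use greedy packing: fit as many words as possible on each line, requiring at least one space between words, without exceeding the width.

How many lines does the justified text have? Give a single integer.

Line 1: ['diamond', 'wilderness', 'milk'] (min_width=23, slack=2)
Line 2: ['data', 'window', 'fast', 'fish'] (min_width=21, slack=4)
Line 3: ['wind', 'waterfall', 'journey'] (min_width=22, slack=3)
Line 4: ['two', 'stop', 'give', 'butter', 'stop'] (min_width=25, slack=0)
Line 5: ['on', 'bridge', 'fast', 'the'] (min_width=18, slack=7)
Total lines: 5

Answer: 5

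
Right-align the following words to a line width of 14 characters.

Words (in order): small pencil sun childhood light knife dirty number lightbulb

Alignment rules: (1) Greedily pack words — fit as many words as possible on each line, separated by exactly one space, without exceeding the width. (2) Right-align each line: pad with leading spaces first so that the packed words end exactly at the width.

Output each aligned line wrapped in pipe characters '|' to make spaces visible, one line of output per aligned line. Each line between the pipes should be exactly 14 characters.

Line 1: ['small', 'pencil'] (min_width=12, slack=2)
Line 2: ['sun', 'childhood'] (min_width=13, slack=1)
Line 3: ['light', 'knife'] (min_width=11, slack=3)
Line 4: ['dirty', 'number'] (min_width=12, slack=2)
Line 5: ['lightbulb'] (min_width=9, slack=5)

Answer: |  small pencil|
| sun childhood|
|   light knife|
|  dirty number|
|     lightbulb|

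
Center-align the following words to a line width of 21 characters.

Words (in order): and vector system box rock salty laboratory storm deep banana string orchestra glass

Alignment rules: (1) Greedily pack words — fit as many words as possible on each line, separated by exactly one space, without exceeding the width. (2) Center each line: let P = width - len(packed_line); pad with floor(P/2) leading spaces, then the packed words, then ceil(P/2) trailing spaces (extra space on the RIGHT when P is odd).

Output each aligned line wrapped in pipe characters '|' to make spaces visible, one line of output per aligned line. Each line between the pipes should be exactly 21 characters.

Line 1: ['and', 'vector', 'system', 'box'] (min_width=21, slack=0)
Line 2: ['rock', 'salty', 'laboratory'] (min_width=21, slack=0)
Line 3: ['storm', 'deep', 'banana'] (min_width=17, slack=4)
Line 4: ['string', 'orchestra'] (min_width=16, slack=5)
Line 5: ['glass'] (min_width=5, slack=16)

Answer: |and vector system box|
|rock salty laboratory|
|  storm deep banana  |
|  string orchestra   |
|        glass        |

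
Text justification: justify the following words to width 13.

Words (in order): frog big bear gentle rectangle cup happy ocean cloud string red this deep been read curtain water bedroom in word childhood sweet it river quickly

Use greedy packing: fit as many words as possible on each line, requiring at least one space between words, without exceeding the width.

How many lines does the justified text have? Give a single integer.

Line 1: ['frog', 'big', 'bear'] (min_width=13, slack=0)
Line 2: ['gentle'] (min_width=6, slack=7)
Line 3: ['rectangle', 'cup'] (min_width=13, slack=0)
Line 4: ['happy', 'ocean'] (min_width=11, slack=2)
Line 5: ['cloud', 'string'] (min_width=12, slack=1)
Line 6: ['red', 'this', 'deep'] (min_width=13, slack=0)
Line 7: ['been', 'read'] (min_width=9, slack=4)
Line 8: ['curtain', 'water'] (min_width=13, slack=0)
Line 9: ['bedroom', 'in'] (min_width=10, slack=3)
Line 10: ['word'] (min_width=4, slack=9)
Line 11: ['childhood'] (min_width=9, slack=4)
Line 12: ['sweet', 'it'] (min_width=8, slack=5)
Line 13: ['river', 'quickly'] (min_width=13, slack=0)
Total lines: 13

Answer: 13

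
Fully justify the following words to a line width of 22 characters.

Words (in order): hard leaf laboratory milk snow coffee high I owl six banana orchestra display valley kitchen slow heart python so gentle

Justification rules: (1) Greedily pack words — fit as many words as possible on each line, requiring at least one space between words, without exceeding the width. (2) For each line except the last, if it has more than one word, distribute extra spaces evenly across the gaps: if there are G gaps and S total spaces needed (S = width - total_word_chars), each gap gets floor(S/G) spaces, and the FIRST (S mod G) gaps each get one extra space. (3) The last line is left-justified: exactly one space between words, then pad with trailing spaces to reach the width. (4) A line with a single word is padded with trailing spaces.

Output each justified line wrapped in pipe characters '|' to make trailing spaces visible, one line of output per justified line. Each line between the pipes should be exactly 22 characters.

Answer: |hard  leaf  laboratory|
|milk  snow coffee high|
|I   owl   six   banana|
|orchestra      display|
|valley   kitchen  slow|
|heart python so gentle|

Derivation:
Line 1: ['hard', 'leaf', 'laboratory'] (min_width=20, slack=2)
Line 2: ['milk', 'snow', 'coffee', 'high'] (min_width=21, slack=1)
Line 3: ['I', 'owl', 'six', 'banana'] (min_width=16, slack=6)
Line 4: ['orchestra', 'display'] (min_width=17, slack=5)
Line 5: ['valley', 'kitchen', 'slow'] (min_width=19, slack=3)
Line 6: ['heart', 'python', 'so', 'gentle'] (min_width=22, slack=0)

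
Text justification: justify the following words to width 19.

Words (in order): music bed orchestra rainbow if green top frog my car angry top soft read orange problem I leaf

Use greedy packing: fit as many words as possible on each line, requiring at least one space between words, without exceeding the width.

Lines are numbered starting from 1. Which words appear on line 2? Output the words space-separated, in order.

Answer: rainbow if green

Derivation:
Line 1: ['music', 'bed', 'orchestra'] (min_width=19, slack=0)
Line 2: ['rainbow', 'if', 'green'] (min_width=16, slack=3)
Line 3: ['top', 'frog', 'my', 'car'] (min_width=15, slack=4)
Line 4: ['angry', 'top', 'soft', 'read'] (min_width=19, slack=0)
Line 5: ['orange', 'problem', 'I'] (min_width=16, slack=3)
Line 6: ['leaf'] (min_width=4, slack=15)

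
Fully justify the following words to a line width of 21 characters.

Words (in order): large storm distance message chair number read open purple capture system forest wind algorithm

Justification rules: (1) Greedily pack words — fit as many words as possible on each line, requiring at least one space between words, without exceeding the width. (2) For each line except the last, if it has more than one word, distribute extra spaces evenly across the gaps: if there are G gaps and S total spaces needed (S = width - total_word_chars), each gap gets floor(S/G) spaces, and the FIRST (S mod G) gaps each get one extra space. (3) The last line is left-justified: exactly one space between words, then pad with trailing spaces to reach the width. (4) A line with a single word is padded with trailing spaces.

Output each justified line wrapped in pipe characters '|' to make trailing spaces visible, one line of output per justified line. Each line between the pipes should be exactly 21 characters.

Answer: |large  storm distance|
|message  chair number|
|read    open   purple|
|capture system forest|
|wind algorithm       |

Derivation:
Line 1: ['large', 'storm', 'distance'] (min_width=20, slack=1)
Line 2: ['message', 'chair', 'number'] (min_width=20, slack=1)
Line 3: ['read', 'open', 'purple'] (min_width=16, slack=5)
Line 4: ['capture', 'system', 'forest'] (min_width=21, slack=0)
Line 5: ['wind', 'algorithm'] (min_width=14, slack=7)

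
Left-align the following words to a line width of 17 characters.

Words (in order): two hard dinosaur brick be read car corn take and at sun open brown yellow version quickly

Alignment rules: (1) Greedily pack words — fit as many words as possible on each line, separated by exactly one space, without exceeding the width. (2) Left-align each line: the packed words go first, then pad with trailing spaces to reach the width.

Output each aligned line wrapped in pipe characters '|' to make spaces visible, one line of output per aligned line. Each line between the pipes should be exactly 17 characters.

Answer: |two hard dinosaur|
|brick be read car|
|corn take and at |
|sun open brown   |
|yellow version   |
|quickly          |

Derivation:
Line 1: ['two', 'hard', 'dinosaur'] (min_width=17, slack=0)
Line 2: ['brick', 'be', 'read', 'car'] (min_width=17, slack=0)
Line 3: ['corn', 'take', 'and', 'at'] (min_width=16, slack=1)
Line 4: ['sun', 'open', 'brown'] (min_width=14, slack=3)
Line 5: ['yellow', 'version'] (min_width=14, slack=3)
Line 6: ['quickly'] (min_width=7, slack=10)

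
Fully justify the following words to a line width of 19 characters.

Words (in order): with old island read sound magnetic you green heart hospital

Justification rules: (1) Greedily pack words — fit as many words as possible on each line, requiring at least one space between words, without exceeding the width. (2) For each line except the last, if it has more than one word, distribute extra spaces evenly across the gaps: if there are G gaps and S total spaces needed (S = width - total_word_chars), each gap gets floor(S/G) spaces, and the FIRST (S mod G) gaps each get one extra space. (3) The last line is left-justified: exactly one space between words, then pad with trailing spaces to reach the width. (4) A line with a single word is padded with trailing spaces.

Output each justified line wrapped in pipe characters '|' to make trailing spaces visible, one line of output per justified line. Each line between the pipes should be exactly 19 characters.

Line 1: ['with', 'old', 'island'] (min_width=15, slack=4)
Line 2: ['read', 'sound', 'magnetic'] (min_width=19, slack=0)
Line 3: ['you', 'green', 'heart'] (min_width=15, slack=4)
Line 4: ['hospital'] (min_width=8, slack=11)

Answer: |with   old   island|
|read sound magnetic|
|you   green   heart|
|hospital           |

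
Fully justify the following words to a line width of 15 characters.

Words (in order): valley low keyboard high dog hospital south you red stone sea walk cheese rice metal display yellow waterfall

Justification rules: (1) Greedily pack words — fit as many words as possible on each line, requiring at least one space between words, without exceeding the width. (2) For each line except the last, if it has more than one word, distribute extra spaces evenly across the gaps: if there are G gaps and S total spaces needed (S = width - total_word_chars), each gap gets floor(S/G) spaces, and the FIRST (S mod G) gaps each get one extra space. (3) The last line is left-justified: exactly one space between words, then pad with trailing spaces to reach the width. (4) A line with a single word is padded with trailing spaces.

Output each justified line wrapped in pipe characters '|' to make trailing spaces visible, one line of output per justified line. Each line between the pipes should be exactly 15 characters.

Answer: |valley      low|
|keyboard   high|
|dog    hospital|
|south  you  red|
|stone  sea walk|
|cheese     rice|
|metal   display|
|yellow         |
|waterfall      |

Derivation:
Line 1: ['valley', 'low'] (min_width=10, slack=5)
Line 2: ['keyboard', 'high'] (min_width=13, slack=2)
Line 3: ['dog', 'hospital'] (min_width=12, slack=3)
Line 4: ['south', 'you', 'red'] (min_width=13, slack=2)
Line 5: ['stone', 'sea', 'walk'] (min_width=14, slack=1)
Line 6: ['cheese', 'rice'] (min_width=11, slack=4)
Line 7: ['metal', 'display'] (min_width=13, slack=2)
Line 8: ['yellow'] (min_width=6, slack=9)
Line 9: ['waterfall'] (min_width=9, slack=6)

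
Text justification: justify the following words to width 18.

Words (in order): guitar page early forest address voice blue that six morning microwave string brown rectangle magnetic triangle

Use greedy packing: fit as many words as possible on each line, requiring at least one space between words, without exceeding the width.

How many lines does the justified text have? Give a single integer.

Line 1: ['guitar', 'page', 'early'] (min_width=17, slack=1)
Line 2: ['forest', 'address'] (min_width=14, slack=4)
Line 3: ['voice', 'blue', 'that'] (min_width=15, slack=3)
Line 4: ['six', 'morning'] (min_width=11, slack=7)
Line 5: ['microwave', 'string'] (min_width=16, slack=2)
Line 6: ['brown', 'rectangle'] (min_width=15, slack=3)
Line 7: ['magnetic', 'triangle'] (min_width=17, slack=1)
Total lines: 7

Answer: 7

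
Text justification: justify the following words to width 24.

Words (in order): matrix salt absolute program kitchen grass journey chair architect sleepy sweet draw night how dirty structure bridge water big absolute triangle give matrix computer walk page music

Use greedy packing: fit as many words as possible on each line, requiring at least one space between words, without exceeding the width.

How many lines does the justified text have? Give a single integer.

Answer: 9

Derivation:
Line 1: ['matrix', 'salt', 'absolute'] (min_width=20, slack=4)
Line 2: ['program', 'kitchen', 'grass'] (min_width=21, slack=3)
Line 3: ['journey', 'chair', 'architect'] (min_width=23, slack=1)
Line 4: ['sleepy', 'sweet', 'draw', 'night'] (min_width=23, slack=1)
Line 5: ['how', 'dirty', 'structure'] (min_width=19, slack=5)
Line 6: ['bridge', 'water', 'big'] (min_width=16, slack=8)
Line 7: ['absolute', 'triangle', 'give'] (min_width=22, slack=2)
Line 8: ['matrix', 'computer', 'walk'] (min_width=20, slack=4)
Line 9: ['page', 'music'] (min_width=10, slack=14)
Total lines: 9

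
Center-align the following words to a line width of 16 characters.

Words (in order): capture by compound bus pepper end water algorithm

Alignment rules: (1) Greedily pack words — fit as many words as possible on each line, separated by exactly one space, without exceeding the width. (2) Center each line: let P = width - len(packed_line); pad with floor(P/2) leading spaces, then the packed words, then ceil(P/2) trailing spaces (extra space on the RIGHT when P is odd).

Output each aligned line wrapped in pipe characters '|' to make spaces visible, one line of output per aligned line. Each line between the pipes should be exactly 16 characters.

Line 1: ['capture', 'by'] (min_width=10, slack=6)
Line 2: ['compound', 'bus'] (min_width=12, slack=4)
Line 3: ['pepper', 'end', 'water'] (min_width=16, slack=0)
Line 4: ['algorithm'] (min_width=9, slack=7)

Answer: |   capture by   |
|  compound bus  |
|pepper end water|
|   algorithm    |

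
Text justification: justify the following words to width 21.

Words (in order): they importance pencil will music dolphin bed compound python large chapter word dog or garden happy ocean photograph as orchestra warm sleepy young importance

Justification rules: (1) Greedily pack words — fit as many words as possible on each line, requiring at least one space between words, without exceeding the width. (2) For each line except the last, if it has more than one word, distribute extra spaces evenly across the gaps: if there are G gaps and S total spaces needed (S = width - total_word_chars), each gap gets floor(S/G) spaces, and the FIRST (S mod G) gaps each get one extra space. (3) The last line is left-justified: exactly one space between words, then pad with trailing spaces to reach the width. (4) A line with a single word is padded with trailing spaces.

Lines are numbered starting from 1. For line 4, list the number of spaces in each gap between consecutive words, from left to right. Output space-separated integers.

Line 1: ['they', 'importance'] (min_width=15, slack=6)
Line 2: ['pencil', 'will', 'music'] (min_width=17, slack=4)
Line 3: ['dolphin', 'bed', 'compound'] (min_width=20, slack=1)
Line 4: ['python', 'large', 'chapter'] (min_width=20, slack=1)
Line 5: ['word', 'dog', 'or', 'garden'] (min_width=18, slack=3)
Line 6: ['happy', 'ocean'] (min_width=11, slack=10)
Line 7: ['photograph', 'as'] (min_width=13, slack=8)
Line 8: ['orchestra', 'warm', 'sleepy'] (min_width=21, slack=0)
Line 9: ['young', 'importance'] (min_width=16, slack=5)

Answer: 2 1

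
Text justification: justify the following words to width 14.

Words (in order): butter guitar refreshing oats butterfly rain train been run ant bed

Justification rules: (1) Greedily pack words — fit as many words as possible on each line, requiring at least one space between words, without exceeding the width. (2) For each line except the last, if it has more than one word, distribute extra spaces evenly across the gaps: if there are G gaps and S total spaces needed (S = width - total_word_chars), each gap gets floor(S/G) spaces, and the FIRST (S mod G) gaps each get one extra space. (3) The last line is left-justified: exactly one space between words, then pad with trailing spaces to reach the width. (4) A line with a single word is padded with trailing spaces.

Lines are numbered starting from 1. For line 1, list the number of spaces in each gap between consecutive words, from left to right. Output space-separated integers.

Answer: 2

Derivation:
Line 1: ['butter', 'guitar'] (min_width=13, slack=1)
Line 2: ['refreshing'] (min_width=10, slack=4)
Line 3: ['oats', 'butterfly'] (min_width=14, slack=0)
Line 4: ['rain', 'train'] (min_width=10, slack=4)
Line 5: ['been', 'run', 'ant'] (min_width=12, slack=2)
Line 6: ['bed'] (min_width=3, slack=11)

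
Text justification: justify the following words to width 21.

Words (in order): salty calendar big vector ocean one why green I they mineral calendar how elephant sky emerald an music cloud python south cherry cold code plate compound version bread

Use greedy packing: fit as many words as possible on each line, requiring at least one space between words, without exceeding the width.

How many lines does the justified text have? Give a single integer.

Answer: 9

Derivation:
Line 1: ['salty', 'calendar', 'big'] (min_width=18, slack=3)
Line 2: ['vector', 'ocean', 'one', 'why'] (min_width=20, slack=1)
Line 3: ['green', 'I', 'they', 'mineral'] (min_width=20, slack=1)
Line 4: ['calendar', 'how', 'elephant'] (min_width=21, slack=0)
Line 5: ['sky', 'emerald', 'an', 'music'] (min_width=20, slack=1)
Line 6: ['cloud', 'python', 'south'] (min_width=18, slack=3)
Line 7: ['cherry', 'cold', 'code'] (min_width=16, slack=5)
Line 8: ['plate', 'compound'] (min_width=14, slack=7)
Line 9: ['version', 'bread'] (min_width=13, slack=8)
Total lines: 9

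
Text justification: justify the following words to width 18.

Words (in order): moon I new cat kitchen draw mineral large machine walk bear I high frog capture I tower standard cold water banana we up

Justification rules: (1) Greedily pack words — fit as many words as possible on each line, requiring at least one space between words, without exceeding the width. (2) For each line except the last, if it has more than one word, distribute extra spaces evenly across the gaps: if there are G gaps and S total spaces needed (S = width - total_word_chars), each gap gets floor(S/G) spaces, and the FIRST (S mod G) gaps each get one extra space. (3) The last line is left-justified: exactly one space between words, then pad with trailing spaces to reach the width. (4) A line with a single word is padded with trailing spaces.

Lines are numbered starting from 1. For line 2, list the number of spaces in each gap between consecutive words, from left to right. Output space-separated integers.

Line 1: ['moon', 'I', 'new', 'cat'] (min_width=14, slack=4)
Line 2: ['kitchen', 'draw'] (min_width=12, slack=6)
Line 3: ['mineral', 'large'] (min_width=13, slack=5)
Line 4: ['machine', 'walk', 'bear'] (min_width=17, slack=1)
Line 5: ['I', 'high', 'frog'] (min_width=11, slack=7)
Line 6: ['capture', 'I', 'tower'] (min_width=15, slack=3)
Line 7: ['standard', 'cold'] (min_width=13, slack=5)
Line 8: ['water', 'banana', 'we', 'up'] (min_width=18, slack=0)

Answer: 7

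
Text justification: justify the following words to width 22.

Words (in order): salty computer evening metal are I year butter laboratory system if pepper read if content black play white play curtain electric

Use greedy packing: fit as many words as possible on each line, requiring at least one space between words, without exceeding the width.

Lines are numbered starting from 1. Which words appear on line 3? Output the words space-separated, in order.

Line 1: ['salty', 'computer', 'evening'] (min_width=22, slack=0)
Line 2: ['metal', 'are', 'I', 'year'] (min_width=16, slack=6)
Line 3: ['butter', 'laboratory'] (min_width=17, slack=5)
Line 4: ['system', 'if', 'pepper', 'read'] (min_width=21, slack=1)
Line 5: ['if', 'content', 'black', 'play'] (min_width=21, slack=1)
Line 6: ['white', 'play', 'curtain'] (min_width=18, slack=4)
Line 7: ['electric'] (min_width=8, slack=14)

Answer: butter laboratory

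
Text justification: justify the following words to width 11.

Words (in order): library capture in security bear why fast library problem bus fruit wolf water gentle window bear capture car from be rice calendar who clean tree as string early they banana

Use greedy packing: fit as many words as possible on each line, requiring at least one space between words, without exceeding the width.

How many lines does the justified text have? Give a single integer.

Line 1: ['library'] (min_width=7, slack=4)
Line 2: ['capture', 'in'] (min_width=10, slack=1)
Line 3: ['security'] (min_width=8, slack=3)
Line 4: ['bear', 'why'] (min_width=8, slack=3)
Line 5: ['fast'] (min_width=4, slack=7)
Line 6: ['library'] (min_width=7, slack=4)
Line 7: ['problem', 'bus'] (min_width=11, slack=0)
Line 8: ['fruit', 'wolf'] (min_width=10, slack=1)
Line 9: ['water'] (min_width=5, slack=6)
Line 10: ['gentle'] (min_width=6, slack=5)
Line 11: ['window', 'bear'] (min_width=11, slack=0)
Line 12: ['capture', 'car'] (min_width=11, slack=0)
Line 13: ['from', 'be'] (min_width=7, slack=4)
Line 14: ['rice'] (min_width=4, slack=7)
Line 15: ['calendar'] (min_width=8, slack=3)
Line 16: ['who', 'clean'] (min_width=9, slack=2)
Line 17: ['tree', 'as'] (min_width=7, slack=4)
Line 18: ['string'] (min_width=6, slack=5)
Line 19: ['early', 'they'] (min_width=10, slack=1)
Line 20: ['banana'] (min_width=6, slack=5)
Total lines: 20

Answer: 20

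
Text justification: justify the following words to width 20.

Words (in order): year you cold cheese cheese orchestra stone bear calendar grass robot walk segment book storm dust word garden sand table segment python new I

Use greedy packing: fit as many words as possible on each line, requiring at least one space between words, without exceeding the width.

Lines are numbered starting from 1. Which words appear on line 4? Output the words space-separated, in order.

Answer: grass robot walk

Derivation:
Line 1: ['year', 'you', 'cold', 'cheese'] (min_width=20, slack=0)
Line 2: ['cheese', 'orchestra'] (min_width=16, slack=4)
Line 3: ['stone', 'bear', 'calendar'] (min_width=19, slack=1)
Line 4: ['grass', 'robot', 'walk'] (min_width=16, slack=4)
Line 5: ['segment', 'book', 'storm'] (min_width=18, slack=2)
Line 6: ['dust', 'word', 'garden'] (min_width=16, slack=4)
Line 7: ['sand', 'table', 'segment'] (min_width=18, slack=2)
Line 8: ['python', 'new', 'I'] (min_width=12, slack=8)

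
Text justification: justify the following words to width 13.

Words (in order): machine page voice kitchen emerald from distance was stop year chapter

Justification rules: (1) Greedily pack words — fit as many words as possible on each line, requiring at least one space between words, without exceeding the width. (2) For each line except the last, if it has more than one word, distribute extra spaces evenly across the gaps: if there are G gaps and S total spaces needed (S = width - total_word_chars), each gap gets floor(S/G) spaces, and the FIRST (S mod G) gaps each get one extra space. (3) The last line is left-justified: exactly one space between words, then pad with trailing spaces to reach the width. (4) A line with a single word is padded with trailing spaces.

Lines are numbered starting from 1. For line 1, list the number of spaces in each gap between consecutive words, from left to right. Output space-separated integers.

Answer: 2

Derivation:
Line 1: ['machine', 'page'] (min_width=12, slack=1)
Line 2: ['voice', 'kitchen'] (min_width=13, slack=0)
Line 3: ['emerald', 'from'] (min_width=12, slack=1)
Line 4: ['distance', 'was'] (min_width=12, slack=1)
Line 5: ['stop', 'year'] (min_width=9, slack=4)
Line 6: ['chapter'] (min_width=7, slack=6)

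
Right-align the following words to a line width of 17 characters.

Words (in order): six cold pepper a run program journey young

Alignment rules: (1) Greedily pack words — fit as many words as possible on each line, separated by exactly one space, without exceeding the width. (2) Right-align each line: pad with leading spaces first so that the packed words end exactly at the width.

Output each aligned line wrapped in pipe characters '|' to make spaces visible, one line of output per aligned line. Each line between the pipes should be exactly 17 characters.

Line 1: ['six', 'cold', 'pepper', 'a'] (min_width=17, slack=0)
Line 2: ['run', 'program'] (min_width=11, slack=6)
Line 3: ['journey', 'young'] (min_width=13, slack=4)

Answer: |six cold pepper a|
|      run program|
|    journey young|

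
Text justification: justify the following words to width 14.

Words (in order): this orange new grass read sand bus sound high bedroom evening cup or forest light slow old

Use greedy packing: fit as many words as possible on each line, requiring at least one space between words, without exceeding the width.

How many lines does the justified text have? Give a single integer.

Answer: 7

Derivation:
Line 1: ['this', 'orange'] (min_width=11, slack=3)
Line 2: ['new', 'grass', 'read'] (min_width=14, slack=0)
Line 3: ['sand', 'bus', 'sound'] (min_width=14, slack=0)
Line 4: ['high', 'bedroom'] (min_width=12, slack=2)
Line 5: ['evening', 'cup', 'or'] (min_width=14, slack=0)
Line 6: ['forest', 'light'] (min_width=12, slack=2)
Line 7: ['slow', 'old'] (min_width=8, slack=6)
Total lines: 7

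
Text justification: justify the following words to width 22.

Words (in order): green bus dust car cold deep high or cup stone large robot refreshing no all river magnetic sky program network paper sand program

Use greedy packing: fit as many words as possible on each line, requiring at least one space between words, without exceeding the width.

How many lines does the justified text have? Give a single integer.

Answer: 7

Derivation:
Line 1: ['green', 'bus', 'dust', 'car'] (min_width=18, slack=4)
Line 2: ['cold', 'deep', 'high', 'or', 'cup'] (min_width=21, slack=1)
Line 3: ['stone', 'large', 'robot'] (min_width=17, slack=5)
Line 4: ['refreshing', 'no', 'all'] (min_width=17, slack=5)
Line 5: ['river', 'magnetic', 'sky'] (min_width=18, slack=4)
Line 6: ['program', 'network', 'paper'] (min_width=21, slack=1)
Line 7: ['sand', 'program'] (min_width=12, slack=10)
Total lines: 7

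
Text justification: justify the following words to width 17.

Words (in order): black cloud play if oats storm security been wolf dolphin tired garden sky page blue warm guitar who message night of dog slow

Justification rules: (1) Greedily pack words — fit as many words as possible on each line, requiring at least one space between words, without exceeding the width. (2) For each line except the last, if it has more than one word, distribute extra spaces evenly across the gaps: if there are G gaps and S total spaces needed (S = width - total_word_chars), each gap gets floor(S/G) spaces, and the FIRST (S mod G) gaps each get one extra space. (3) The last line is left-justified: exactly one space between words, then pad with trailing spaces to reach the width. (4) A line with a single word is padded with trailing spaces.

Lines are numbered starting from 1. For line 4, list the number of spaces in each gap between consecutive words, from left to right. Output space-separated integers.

Answer: 6

Derivation:
Line 1: ['black', 'cloud', 'play'] (min_width=16, slack=1)
Line 2: ['if', 'oats', 'storm'] (min_width=13, slack=4)
Line 3: ['security', 'been'] (min_width=13, slack=4)
Line 4: ['wolf', 'dolphin'] (min_width=12, slack=5)
Line 5: ['tired', 'garden', 'sky'] (min_width=16, slack=1)
Line 6: ['page', 'blue', 'warm'] (min_width=14, slack=3)
Line 7: ['guitar', 'who'] (min_width=10, slack=7)
Line 8: ['message', 'night', 'of'] (min_width=16, slack=1)
Line 9: ['dog', 'slow'] (min_width=8, slack=9)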